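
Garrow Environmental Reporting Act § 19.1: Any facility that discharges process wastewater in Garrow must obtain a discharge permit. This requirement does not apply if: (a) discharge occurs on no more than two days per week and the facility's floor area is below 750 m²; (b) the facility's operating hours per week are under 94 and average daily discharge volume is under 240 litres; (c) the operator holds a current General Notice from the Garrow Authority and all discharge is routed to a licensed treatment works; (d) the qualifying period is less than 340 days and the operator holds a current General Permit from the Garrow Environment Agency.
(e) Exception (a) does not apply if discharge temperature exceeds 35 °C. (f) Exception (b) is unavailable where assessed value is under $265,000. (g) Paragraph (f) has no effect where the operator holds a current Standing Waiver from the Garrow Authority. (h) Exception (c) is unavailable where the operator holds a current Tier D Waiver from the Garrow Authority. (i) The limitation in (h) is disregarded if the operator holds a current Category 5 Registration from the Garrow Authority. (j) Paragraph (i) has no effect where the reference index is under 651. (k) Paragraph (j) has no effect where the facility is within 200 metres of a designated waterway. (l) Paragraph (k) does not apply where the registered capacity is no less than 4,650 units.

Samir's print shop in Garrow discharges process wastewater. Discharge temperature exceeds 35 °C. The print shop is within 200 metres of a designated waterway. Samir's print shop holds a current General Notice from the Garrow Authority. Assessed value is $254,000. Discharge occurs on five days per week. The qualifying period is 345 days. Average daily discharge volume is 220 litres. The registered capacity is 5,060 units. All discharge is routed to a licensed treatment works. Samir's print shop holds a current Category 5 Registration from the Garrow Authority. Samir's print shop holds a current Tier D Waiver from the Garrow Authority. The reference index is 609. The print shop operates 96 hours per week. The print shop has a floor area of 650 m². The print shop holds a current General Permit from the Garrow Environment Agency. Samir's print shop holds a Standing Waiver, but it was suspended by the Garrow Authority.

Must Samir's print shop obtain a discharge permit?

Yes — Samir's print shop must obtain a discharge permit.

Exception (a) requires that discharge occurs on no more than two days per week; but discharge occurs on five days per week, so (a) is unavailable.
Exception (b) requires that the facility's operating hours per week are under 94; but the facility's operating hours per week are 96, not under 94, so (b) is unavailable.
Exception (c)'s conditions are all satisfied: a current General Notice is held; discharge is routed to a licensed treatment works. Turning to paragraphs (h)–(l): (h) operates against (c): a current Tier D Waiver is held. (i) would limit (h) — a current Category 5 Registration is held — but (j) sets (i) aside: (j) operates — the reference index is 609, under the 651 limit. (k) would limit (j) — the print shop is within 200 m of a designated waterway — but (l) sets (k) aside: (l) is triggered — the registered capacity is 5,060 units, meeting the 4,650 units threshold. Exception (c) does not apply.
Exception (d) fails — the qualifying period is 345 days, not less than 340 days.
None of the exceptions is available; § 19.1 applies in full.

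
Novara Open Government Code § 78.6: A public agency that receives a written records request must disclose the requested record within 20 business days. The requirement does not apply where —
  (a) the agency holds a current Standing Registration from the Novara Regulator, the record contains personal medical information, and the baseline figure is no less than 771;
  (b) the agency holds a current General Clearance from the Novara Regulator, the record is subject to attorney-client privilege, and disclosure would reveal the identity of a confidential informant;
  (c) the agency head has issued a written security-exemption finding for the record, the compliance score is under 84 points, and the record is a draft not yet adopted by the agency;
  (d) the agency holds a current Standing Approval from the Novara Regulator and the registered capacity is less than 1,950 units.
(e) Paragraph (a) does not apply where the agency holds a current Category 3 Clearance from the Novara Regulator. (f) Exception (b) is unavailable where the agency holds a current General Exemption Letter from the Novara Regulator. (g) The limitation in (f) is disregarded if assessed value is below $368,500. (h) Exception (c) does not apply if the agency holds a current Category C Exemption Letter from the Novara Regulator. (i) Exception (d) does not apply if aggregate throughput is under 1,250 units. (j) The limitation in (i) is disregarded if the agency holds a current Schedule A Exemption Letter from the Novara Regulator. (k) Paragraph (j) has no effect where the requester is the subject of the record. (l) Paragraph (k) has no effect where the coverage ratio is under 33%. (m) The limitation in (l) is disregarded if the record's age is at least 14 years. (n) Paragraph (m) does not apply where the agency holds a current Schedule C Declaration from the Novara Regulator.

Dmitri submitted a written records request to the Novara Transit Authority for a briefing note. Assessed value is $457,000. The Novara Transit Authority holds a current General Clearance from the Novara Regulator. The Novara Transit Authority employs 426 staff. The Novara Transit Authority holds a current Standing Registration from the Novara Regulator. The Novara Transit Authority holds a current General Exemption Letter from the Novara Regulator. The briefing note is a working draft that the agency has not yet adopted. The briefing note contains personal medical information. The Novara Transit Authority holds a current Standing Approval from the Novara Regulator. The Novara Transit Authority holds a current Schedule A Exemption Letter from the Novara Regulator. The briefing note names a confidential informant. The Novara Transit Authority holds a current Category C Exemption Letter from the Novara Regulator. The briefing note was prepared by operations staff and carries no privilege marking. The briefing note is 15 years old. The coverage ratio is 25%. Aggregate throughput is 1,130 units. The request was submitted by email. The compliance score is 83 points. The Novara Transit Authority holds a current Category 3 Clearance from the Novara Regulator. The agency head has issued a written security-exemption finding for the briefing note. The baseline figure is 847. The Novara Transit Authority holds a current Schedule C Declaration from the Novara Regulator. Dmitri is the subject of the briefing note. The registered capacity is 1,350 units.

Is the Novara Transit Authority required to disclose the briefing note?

No — exception (d) applies; the Novara Transit Authority is not required to disclose the briefing note.

Exception (a) is satisfied on its face — a current Standing Registration is held; the briefing note contains personal medical information; the baseline figure is 847, meeting the 771 threshold. However, paragraph (e) must be considered: (e) operates against (a): a current Category 3 Clearance is held. Exception (a) does not apply.
Exception (b) fails — the briefing note carries no privilege marking.
Exception (c)'s conditions are all satisfied: a written security-exemption finding has been issued; the compliance score is 83 points, under the 84 points limit; the briefing note is an unadopted draft. But: (h) is triggered — a current Category C Exemption Letter is held. Exception (c) does not apply.
All of (d)'s requirements are met (a current Standing Approval is held; the registered capacity is 1,350 units, less than the 1,950 units limit). As to paragraphs (i)–(n): (i) would limit (d) — aggregate throughput is 1,130 units, under the 1,250 units limit — but (j) sets (i) aside: (j) operates against (i): a current Schedule A Exemption Letter is held. (k) would limit (j) — Dmitri is the subject of the briefing note — but (l) sets (k) aside: (l) operates against (k): the coverage ratio is 25%, under the 33% limit. (m) is triggered (the record's age is 15 years, meeting the 14 years threshold), but is set aside by (n): (n) is triggered — a current Schedule C Declaration is held. Exception (d) stands.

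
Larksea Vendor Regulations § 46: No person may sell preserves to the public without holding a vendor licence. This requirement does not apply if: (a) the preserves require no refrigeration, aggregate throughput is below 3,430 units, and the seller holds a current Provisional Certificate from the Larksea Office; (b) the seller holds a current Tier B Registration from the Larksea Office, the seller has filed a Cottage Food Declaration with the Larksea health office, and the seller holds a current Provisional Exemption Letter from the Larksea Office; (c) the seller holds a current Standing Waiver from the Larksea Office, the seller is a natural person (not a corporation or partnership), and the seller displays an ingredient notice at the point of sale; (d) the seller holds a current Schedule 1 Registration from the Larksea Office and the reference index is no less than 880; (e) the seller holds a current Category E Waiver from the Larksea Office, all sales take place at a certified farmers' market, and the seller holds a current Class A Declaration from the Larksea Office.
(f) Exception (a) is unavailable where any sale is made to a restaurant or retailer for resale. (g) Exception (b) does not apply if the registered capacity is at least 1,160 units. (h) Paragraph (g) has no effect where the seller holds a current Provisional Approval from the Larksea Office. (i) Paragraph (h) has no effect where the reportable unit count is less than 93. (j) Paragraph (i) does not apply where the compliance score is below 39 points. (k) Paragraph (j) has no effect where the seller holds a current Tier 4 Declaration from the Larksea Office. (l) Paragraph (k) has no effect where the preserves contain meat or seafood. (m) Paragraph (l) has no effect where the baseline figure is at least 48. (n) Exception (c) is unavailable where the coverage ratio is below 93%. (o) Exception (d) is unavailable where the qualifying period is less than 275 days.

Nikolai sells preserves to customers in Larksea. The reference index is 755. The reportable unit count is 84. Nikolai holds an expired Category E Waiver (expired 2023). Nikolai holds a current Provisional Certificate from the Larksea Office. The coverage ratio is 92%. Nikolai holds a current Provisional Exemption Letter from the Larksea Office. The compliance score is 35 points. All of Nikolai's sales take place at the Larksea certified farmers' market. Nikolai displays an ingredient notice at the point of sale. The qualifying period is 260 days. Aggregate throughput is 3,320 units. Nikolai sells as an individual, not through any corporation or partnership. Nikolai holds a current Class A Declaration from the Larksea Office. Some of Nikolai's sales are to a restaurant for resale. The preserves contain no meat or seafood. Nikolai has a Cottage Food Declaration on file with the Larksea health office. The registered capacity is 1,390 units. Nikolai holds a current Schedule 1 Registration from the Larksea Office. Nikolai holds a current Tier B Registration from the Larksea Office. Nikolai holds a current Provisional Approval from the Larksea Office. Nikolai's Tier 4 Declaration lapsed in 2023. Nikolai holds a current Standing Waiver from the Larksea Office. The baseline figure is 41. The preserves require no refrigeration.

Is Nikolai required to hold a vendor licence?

Exception (a) is satisfied on its face — the preserves are shelf-stable; aggregate throughput is 3,320 units, below the 3,430 units limit; a current Provisional Certificate is held. But applying paragraph (f): (f) operates against (a): some sales are to a restaurant for resale. So (a) is unavailable.
Exception (b)'s conditions are all satisfied: a current Tier B Registration is held; a Cottage Food Declaration is on file; a current Provisional Exemption Letter is held. As to paragraphs (g)–(m): (g) would limit (b) — the registered capacity is 1,390 units, meeting the 1,160 units threshold — but (h) sets (g) aside: (h) operates against (g): a current Provisional Approval is held. (i) is triggered (the reportable unit count is 84, less than the 93 limit), but is overridden by (j): (j) operates — the compliance score is 35 points, below the 39 points limit. (k) is inapplicable (the Tier 4 Declaration is not current), so (j) stands. Exception (b) stands.
Exception (c): a current Standing Waiver is held; the seller is a natural person; an ingredient notice is displayed — every condition holds. However, paragraph (n) must be considered: (n) operates against (c): the coverage ratio is 92%, below the 93% limit. Exception (c) does not apply.
Exception (d) does not apply: the reference index is 755, short of 880.
Exception (e) requires that the seller holds a current Category E Waiver from the Larksea Office; but the Category E Waiver is not current, so (e) is unavailable.

No — exception (b) applies; Nikolai is not required to hold a vendor licence.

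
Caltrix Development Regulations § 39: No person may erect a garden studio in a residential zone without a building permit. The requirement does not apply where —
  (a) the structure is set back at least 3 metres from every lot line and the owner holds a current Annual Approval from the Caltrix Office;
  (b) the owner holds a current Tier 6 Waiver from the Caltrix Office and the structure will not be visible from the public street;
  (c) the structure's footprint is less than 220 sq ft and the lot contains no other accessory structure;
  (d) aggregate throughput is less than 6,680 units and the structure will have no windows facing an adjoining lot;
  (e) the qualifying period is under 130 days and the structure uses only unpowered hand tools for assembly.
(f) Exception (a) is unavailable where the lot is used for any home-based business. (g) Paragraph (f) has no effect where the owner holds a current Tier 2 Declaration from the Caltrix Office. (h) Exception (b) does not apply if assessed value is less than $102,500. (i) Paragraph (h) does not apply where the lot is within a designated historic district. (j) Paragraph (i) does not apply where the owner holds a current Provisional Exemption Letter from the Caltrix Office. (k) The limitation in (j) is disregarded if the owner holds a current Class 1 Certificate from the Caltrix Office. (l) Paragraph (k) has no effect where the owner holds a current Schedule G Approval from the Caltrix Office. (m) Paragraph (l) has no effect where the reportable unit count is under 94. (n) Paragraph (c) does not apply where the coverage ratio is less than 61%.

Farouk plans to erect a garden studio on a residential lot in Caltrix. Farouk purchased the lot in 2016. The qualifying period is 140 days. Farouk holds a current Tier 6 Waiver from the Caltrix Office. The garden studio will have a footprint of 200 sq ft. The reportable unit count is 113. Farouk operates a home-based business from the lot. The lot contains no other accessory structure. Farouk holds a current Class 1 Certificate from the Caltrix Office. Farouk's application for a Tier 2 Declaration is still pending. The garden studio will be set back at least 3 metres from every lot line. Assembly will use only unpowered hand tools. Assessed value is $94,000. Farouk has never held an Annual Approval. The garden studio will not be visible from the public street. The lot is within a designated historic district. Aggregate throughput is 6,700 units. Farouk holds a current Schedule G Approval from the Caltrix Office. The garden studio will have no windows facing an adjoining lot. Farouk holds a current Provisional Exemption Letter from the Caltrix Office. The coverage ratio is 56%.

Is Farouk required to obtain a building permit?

Exception (a) does not apply: no current Annual Approval is held.
Exception (b)'s conditions are all satisfied: a current Tier 6 Waiver is held; the structure will not be visible from the street. But: (h) is engaged — assessed value is $94,000, less than the $102,500 limit. (i) would limit (h) — the lot is in a historic district — but (j) sets (i) aside: (j) is triggered — a current Provisional Exemption Letter is held. (k) applies (a current Class 1 Certificate is held), but is set aside by (l): (l) operates — a current Schedule G Approval is held. (m) is not triggered (the reportable unit count is 113, not under 94), so (l) stands. Exception (b) does not apply.
All of (c)'s requirements are met (the structure's footprint is 200 sq ft, less than the 220 sq ft limit; the lot has no other accessory structure). But applying paragraph (n): (n) operates — the coverage ratio is 56%, less than the 61% limit. Exception (c) does not apply.
Exception (d) fails — aggregate throughput is 6,700 units, not less than 6,680 units.
Exception (e) does not apply: the qualifying period is 140 days, not under 130 days.
No exception is made out. Farouk falls within the general rule.

Yes — Farouk must obtain a building permit.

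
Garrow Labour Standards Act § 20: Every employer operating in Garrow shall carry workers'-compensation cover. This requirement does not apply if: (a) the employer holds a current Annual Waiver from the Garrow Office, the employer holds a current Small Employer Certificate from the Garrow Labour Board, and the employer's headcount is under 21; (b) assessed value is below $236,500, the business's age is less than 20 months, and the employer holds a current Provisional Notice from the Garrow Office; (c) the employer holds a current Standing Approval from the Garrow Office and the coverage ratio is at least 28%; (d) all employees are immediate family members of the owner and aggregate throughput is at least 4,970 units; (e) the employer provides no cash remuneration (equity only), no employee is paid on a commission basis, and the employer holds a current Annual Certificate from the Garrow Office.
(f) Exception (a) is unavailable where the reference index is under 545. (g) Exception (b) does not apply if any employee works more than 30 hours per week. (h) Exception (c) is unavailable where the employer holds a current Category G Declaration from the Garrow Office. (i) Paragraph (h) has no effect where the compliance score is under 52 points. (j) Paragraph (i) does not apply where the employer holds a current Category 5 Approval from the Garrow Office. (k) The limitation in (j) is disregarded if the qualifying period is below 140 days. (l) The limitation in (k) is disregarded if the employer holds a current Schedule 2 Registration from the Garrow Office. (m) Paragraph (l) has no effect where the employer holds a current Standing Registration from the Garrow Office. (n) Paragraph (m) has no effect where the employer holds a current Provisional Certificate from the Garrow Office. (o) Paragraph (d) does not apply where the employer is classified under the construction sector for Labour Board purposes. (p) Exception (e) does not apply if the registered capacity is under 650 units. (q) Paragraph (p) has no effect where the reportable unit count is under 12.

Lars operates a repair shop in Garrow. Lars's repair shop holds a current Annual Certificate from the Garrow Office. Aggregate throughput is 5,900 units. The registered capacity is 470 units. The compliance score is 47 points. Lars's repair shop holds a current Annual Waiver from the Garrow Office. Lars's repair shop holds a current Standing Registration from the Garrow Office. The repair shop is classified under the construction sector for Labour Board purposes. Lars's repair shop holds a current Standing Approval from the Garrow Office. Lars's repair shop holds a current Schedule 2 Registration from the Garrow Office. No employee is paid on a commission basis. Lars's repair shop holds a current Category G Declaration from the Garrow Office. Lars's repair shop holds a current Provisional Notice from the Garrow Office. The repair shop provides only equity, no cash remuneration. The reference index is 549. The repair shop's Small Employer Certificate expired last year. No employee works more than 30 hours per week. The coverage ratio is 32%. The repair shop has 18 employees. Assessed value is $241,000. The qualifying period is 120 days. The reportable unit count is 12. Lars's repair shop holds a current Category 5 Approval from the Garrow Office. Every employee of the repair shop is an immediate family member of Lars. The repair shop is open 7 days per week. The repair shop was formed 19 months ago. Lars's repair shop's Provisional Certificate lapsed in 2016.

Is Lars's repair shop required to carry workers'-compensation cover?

No — exception (c) applies; Lars's repair shop is not required to carry workers'-compensation cover.

Exception (a) does not apply: the Small Employer Certificate has expired.
Exception (b) requires that assessed value is below $236,500; but assessed value is $241,000, not below $236,500, so (b) is unavailable.
Exception (c): a current Standing Approval is held; the coverage ratio is 32%, meeting the 28% threshold — every condition holds. Under paragraphs (h)–(n): (h) is triggered (a current Category G Declaration is held), but yields to (i): (i) applies — the compliance score is 47 points, under the 52 points limit. (j) is triggered (a current Category 5 Approval is held), but is set aside by (k): (k) applies — the qualifying period is 120 days, below the 140 days limit. (l) would limit (k) — a current Schedule 2 Registration is held — but (m) sets (l) aside: (m) operates against (l): a current Standing Registration is held. (n), which would lift (m), is not triggered — the Provisional Certificate is not current. So (c) applies.
Exception (d)'s conditions are all satisfied: every employee is an immediate family member; aggregate throughput is 5,900 units, meeting the 4,970 units threshold. But applying paragraph (o): (o) operates against (d): the repair shop is classified under the construction sector. (d) is therefore removed.
Exception (e) is satisfied on its face — remuneration is equity-only; no employee is paid on commission; a current Annual Certificate is held. But applying paragraphs (p)–(q): (p) operates — the registered capacity is 470 units, under the 650 units limit. (q) is not triggered (the reportable unit count is 12, not under 12), so (p) stands. Exception (e) does not apply.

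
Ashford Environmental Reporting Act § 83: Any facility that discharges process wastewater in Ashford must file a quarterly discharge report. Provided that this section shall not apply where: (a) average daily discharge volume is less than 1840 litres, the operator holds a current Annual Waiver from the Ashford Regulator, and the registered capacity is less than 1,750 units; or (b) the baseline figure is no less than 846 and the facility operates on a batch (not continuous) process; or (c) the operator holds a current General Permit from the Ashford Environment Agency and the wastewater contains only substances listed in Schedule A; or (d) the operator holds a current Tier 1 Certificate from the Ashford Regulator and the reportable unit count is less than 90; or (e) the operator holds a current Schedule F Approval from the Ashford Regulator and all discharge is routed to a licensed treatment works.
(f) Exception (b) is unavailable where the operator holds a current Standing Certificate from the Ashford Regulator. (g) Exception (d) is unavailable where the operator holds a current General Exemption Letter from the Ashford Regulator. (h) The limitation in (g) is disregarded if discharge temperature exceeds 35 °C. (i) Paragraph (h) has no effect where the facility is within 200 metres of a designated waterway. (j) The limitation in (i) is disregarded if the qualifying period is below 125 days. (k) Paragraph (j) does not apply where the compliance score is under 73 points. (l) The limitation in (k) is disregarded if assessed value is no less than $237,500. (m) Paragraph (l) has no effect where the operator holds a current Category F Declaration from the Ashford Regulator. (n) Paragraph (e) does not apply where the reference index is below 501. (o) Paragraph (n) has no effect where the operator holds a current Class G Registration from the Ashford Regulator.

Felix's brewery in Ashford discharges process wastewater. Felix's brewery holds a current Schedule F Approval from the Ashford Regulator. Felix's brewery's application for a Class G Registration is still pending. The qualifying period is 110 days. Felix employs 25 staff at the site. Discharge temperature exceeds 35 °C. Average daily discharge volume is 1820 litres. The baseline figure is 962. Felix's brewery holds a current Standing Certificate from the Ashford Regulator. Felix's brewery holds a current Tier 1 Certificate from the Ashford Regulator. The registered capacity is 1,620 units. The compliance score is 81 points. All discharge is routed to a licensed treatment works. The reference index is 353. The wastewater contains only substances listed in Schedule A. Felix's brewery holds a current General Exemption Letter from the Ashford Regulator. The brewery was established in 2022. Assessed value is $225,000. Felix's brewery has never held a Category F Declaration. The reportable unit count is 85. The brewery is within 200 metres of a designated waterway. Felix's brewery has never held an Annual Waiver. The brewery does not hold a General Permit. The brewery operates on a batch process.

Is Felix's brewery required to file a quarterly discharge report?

No — exception (d) applies; Felix's brewery is not required to file a quarterly discharge report.

Exception (a) fails — there is no Annual Waiver in force.
All of (b)'s requirements are met (the baseline figure is 962, meeting the 846 threshold; the facility operates on a batch process). However, paragraph (f) must be considered: (f) operates against (b): a current Standing Certificate is held. So (b) is unavailable.
Exception (c) does not apply: no General Permit is held.
Exception (d): a current Tier 1 Certificate is held; the reportable unit count is 85, less than the 90 limit — every condition holds. Under paragraphs (g)–(m): (g) would limit (d) — a current General Exemption Letter is held — but (h) sets (g) aside: (h) operates against (g): discharge temperature exceeds 35 °C. (i) would limit (h) — the brewery is within 200 m of a designated waterway — but (j) sets (i) aside: (j) operates against (i): the qualifying period is 110 days, below the 125 days limit. (k), which would lift (j), is not engaged — the compliance score is 81 points, not under 73 points. So (d) applies.
Exception (e) is satisfied on its face — a current Schedule F Approval is held; discharge is routed to a licensed treatment works. But: (n) is triggered — the reference index is 353, below the 501 limit. (o), which would lift (n), is not triggered — the Class G Registration is not current. So (e) is unavailable.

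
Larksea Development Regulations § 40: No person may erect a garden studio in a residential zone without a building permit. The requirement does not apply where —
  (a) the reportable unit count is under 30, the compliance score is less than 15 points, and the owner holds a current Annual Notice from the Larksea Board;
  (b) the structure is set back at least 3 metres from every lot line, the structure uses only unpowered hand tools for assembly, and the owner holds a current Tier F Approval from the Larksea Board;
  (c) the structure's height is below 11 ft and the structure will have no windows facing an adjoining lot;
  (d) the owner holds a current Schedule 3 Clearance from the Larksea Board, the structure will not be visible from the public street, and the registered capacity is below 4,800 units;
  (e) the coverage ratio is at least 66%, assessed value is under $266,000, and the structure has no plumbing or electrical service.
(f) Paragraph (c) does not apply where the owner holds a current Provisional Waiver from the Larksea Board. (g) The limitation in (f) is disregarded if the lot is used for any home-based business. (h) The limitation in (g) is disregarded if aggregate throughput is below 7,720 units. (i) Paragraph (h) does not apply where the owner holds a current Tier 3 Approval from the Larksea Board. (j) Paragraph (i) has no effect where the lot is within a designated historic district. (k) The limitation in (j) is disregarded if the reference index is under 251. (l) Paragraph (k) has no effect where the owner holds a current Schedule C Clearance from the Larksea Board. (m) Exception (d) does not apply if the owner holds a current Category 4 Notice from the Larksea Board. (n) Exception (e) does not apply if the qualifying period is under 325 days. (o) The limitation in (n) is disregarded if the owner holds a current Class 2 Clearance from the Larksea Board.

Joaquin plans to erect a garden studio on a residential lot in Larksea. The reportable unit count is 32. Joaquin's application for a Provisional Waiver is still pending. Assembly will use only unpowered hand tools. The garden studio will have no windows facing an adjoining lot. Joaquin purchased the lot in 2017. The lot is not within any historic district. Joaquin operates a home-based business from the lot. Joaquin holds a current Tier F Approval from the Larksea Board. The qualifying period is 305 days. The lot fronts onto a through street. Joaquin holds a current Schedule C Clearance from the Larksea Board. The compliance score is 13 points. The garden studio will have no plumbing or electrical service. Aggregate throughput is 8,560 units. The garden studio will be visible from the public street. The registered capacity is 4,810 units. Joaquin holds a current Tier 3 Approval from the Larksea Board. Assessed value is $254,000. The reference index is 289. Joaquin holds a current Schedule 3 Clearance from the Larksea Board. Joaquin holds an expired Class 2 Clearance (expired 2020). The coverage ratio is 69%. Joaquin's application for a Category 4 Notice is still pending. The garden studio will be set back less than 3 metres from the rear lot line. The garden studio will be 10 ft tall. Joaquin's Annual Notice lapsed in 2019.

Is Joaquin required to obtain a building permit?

Exception (a) fails — the reportable unit count is 32, not under 30.
Exception (b) fails — the rear setback is under 3 m.
Exception (c) is satisfied on its face — the structure's height is 10 ft, below the 11 ft limit; no windows face an adjoining lot. Applying paragraphs (f)–(l): (f) does not operate here — there is no Provisional Waiver in force. So (c) applies.
Exception (d) does not apply: the structure will be visible from the street.
All of (e)'s requirements are met (the coverage ratio is 69%, meeting the 66% threshold; assessed value is $254,000, under the $266,000 limit; there is no plumbing or electrical service). Turning to paragraphs (n)–(o): (n) applies — the qualifying period is 305 days, under the 325 days limit. (o), which would lift (n), is not engaged — no current Class 2 Clearance is held. (e) is therefore removed.

No — exception (c) applies; Joaquin does not need a building permit.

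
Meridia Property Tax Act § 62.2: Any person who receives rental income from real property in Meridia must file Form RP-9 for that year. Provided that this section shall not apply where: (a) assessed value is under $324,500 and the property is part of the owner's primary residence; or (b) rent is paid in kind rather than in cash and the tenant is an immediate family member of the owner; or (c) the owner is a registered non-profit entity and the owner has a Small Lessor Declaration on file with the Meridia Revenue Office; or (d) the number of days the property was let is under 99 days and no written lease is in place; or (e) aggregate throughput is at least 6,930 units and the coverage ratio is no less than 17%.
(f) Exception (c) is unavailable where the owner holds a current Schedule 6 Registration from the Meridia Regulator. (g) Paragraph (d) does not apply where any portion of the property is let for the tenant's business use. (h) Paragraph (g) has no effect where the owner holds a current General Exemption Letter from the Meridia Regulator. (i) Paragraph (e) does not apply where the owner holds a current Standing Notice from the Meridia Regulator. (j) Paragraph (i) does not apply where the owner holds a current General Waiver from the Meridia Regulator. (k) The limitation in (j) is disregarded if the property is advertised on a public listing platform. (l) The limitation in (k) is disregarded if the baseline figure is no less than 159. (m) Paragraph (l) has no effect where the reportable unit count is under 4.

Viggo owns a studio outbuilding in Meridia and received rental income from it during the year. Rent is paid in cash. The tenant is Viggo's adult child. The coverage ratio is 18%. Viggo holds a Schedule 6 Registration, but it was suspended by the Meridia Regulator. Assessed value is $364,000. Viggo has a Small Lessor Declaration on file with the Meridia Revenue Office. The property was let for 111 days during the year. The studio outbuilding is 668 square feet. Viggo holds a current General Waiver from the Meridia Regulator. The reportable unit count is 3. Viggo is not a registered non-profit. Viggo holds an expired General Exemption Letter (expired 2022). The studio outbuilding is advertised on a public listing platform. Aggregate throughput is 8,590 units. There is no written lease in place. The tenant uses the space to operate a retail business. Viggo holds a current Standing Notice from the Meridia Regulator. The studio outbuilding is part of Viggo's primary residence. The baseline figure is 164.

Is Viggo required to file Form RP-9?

Exception (a) does not apply: assessed value is $364,000, not under $324,500.
Exception (b) fails — rent is paid in cash.
Exception (c) fails — Viggo is not a registered non-profit.
Exception (d) fails — the number of days the property was let is 111 days, not under 99 days.
Exception (e)'s conditions are all satisfied: aggregate throughput is 8,590 units, meeting the 6,930 units threshold; the coverage ratio is 18%, meeting the 17% threshold. But applying paragraphs (i)–(m): (i) is engaged — a current Standing Notice is held. (j) is engaged (a current General Waiver is held), but yields to (k): (k) is triggered — the property is publicly advertised. (l) would limit (k) — the baseline figure is 164, meeting the 159 threshold — but (m) sets (l) aside: (m) is engaged — the reportable unit count is 3, under the 4 limit. (e) is therefore removed.
No exception applies. The general rule governs.

Yes — Viggo must file Form RP-9.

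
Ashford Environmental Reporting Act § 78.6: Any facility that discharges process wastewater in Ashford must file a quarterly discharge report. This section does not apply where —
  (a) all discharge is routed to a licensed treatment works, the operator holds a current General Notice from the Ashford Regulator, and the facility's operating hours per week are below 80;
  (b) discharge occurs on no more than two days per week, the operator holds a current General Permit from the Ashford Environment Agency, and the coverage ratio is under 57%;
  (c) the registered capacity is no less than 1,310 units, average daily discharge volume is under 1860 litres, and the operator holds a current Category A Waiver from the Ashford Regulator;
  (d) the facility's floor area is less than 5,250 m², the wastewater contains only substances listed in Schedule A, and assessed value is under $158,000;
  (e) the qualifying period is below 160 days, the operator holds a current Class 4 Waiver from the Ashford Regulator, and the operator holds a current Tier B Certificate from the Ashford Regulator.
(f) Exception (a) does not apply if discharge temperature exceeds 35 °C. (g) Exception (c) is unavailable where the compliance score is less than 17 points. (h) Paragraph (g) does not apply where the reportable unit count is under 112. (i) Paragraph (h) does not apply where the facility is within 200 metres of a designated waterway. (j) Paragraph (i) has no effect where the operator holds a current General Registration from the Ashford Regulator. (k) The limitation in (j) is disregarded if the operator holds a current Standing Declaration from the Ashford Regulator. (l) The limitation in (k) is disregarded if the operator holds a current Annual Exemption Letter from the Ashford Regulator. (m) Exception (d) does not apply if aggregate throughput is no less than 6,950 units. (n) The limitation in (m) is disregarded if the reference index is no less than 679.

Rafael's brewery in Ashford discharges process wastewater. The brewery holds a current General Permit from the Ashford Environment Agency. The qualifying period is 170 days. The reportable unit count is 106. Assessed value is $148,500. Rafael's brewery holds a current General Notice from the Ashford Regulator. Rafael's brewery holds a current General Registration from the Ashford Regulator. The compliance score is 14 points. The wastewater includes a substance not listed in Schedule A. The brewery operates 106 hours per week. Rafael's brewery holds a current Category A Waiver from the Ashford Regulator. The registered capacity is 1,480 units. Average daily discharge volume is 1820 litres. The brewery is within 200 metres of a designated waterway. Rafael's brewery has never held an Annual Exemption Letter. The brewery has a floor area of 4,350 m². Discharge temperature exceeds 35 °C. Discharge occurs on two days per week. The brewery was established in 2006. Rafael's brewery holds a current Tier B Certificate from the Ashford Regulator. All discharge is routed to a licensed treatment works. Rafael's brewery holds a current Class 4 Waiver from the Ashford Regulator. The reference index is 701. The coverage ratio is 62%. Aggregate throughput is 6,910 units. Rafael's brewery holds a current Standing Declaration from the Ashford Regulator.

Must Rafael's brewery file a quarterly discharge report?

Exception (a) requires that the facility's operating hours per week are below 80; but the facility's operating hours per week are 106, not below 80, so (a) is unavailable.
Exception (b) does not apply: the coverage ratio is 62%, not under 57%.
Exception (c) is satisfied on its face — the registered capacity is 1,480 units, meeting the 1,310 units threshold; average daily discharge volume is 1820 litres, under the 1860 litres limit; a current Category A Waiver is held. But: (g) is triggered — the compliance score is 14 points, less than the 17 points limit. (h) would limit (g) — the reportable unit count is 106, under the 112 limit — but (i) sets (h) aside: (i) is engaged — the brewery is within 200 m of a designated waterway. (j) is triggered (a current General Registration is held), but is set aside by (k): (k) operates against (j): a current Standing Declaration is held. (l), which would lift (k), does not operate here — the Annual Exemption Letter is not current. Exception (c) does not apply.
Exception (d) does not apply: the wastewater includes a non-Schedule-A substance.
Exception (e) fails — the qualifying period is 170 days, not below 160 days.
None of the exceptions is available; § 78.6 applies in full.

Yes — Rafael's brewery must file a quarterly discharge report.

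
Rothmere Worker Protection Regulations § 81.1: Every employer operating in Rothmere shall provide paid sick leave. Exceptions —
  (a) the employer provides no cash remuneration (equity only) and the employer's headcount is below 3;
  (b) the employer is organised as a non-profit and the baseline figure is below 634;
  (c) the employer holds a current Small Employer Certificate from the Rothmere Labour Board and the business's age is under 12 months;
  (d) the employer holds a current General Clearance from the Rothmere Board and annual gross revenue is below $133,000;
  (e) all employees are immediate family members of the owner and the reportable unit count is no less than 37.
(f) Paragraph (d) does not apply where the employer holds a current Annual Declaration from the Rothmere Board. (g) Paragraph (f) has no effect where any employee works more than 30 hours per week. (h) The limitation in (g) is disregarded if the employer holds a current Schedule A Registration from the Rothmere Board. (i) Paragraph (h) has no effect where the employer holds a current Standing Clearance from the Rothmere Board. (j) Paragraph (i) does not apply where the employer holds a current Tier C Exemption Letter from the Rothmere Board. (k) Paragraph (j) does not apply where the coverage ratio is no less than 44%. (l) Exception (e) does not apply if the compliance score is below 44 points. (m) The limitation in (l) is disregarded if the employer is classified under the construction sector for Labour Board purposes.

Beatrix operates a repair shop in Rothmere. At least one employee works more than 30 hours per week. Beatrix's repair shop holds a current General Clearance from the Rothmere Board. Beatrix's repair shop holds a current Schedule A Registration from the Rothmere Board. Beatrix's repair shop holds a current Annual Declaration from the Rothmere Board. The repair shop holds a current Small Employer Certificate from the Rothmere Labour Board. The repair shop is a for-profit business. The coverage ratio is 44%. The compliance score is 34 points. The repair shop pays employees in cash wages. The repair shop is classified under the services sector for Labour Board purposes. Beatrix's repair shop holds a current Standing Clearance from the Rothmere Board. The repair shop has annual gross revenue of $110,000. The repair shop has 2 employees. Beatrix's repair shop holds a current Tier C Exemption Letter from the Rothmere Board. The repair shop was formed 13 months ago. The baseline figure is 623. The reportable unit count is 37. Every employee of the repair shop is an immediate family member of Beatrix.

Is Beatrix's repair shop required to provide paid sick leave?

Exception (a) does not apply: employees are paid cash wages.
Exception (b) does not apply: the employer is for-profit.
Exception (c) requires that the business's age is under 12 months; but the business's age is 13 months, not under 12 months, so (c) is unavailable.
Exception (d)'s conditions are all satisfied: a current General Clearance is held; annual gross revenue is $110,000, below the $133,000 limit. Considering the limiting provisions: (f) would limit (d) — a current Annual Declaration is held — but (g) sets (f) aside: (g) applies — at least one employee exceeds 30 hours/week. (h) would limit (g) — a current Schedule A Registration is held — but (i) sets (h) aside: (i) operates against (h): a current Standing Clearance is held. (j) operates (a current Tier C Exemption Letter is held), but is itself disapplied by (k): (k) operates against (j): the coverage ratio is 44%, meeting the 44% threshold. Exception (d) stands.
Exception (e): every employee is an immediate family member; the reportable unit count is 37, meeting the 37 threshold — every condition holds. But: (l) applies — the compliance score is 34 points, below the 44 points limit. (m) is inapplicable (the repair shop is classified under the services sector), so (l) stands. (e) is therefore removed.

No — exception (d) applies; Beatrix's repair shop is not required to provide paid sick leave.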